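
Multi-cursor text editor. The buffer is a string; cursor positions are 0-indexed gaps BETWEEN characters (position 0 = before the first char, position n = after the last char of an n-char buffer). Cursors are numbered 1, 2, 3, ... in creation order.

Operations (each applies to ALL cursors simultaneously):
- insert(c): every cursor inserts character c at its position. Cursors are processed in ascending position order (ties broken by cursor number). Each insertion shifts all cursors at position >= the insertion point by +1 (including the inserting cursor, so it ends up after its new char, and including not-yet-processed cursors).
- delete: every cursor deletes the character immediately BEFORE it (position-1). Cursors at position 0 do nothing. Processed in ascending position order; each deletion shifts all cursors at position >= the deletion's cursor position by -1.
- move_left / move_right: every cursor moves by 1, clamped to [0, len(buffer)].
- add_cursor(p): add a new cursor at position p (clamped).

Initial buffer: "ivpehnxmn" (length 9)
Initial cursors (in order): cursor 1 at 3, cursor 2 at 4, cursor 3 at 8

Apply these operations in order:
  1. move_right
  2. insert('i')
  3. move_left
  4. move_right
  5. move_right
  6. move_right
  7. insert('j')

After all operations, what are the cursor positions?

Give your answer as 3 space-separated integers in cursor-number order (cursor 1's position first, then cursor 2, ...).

After op 1 (move_right): buffer="ivpehnxmn" (len 9), cursors c1@4 c2@5 c3@9, authorship .........
After op 2 (insert('i')): buffer="ivpeihinxmni" (len 12), cursors c1@5 c2@7 c3@12, authorship ....1.2....3
After op 3 (move_left): buffer="ivpeihinxmni" (len 12), cursors c1@4 c2@6 c3@11, authorship ....1.2....3
After op 4 (move_right): buffer="ivpeihinxmni" (len 12), cursors c1@5 c2@7 c3@12, authorship ....1.2....3
After op 5 (move_right): buffer="ivpeihinxmni" (len 12), cursors c1@6 c2@8 c3@12, authorship ....1.2....3
After op 6 (move_right): buffer="ivpeihinxmni" (len 12), cursors c1@7 c2@9 c3@12, authorship ....1.2....3
After op 7 (insert('j')): buffer="ivpeihijnxjmnij" (len 15), cursors c1@8 c2@11 c3@15, authorship ....1.21..2..33

Answer: 8 11 15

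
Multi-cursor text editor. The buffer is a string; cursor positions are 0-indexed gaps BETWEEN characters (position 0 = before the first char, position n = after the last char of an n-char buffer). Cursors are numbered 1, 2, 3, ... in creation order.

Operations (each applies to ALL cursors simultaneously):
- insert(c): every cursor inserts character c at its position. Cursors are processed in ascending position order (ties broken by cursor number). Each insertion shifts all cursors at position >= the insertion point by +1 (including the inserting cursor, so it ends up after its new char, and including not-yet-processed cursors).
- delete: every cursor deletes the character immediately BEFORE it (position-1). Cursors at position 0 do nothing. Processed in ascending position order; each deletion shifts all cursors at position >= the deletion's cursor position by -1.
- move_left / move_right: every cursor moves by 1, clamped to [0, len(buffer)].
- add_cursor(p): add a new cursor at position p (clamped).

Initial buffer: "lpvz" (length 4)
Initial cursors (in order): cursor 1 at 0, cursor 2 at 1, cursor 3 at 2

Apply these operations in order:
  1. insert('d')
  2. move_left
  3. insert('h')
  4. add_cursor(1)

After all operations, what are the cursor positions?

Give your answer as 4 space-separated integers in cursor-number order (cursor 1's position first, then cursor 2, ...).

After op 1 (insert('d')): buffer="dldpdvz" (len 7), cursors c1@1 c2@3 c3@5, authorship 1.2.3..
After op 2 (move_left): buffer="dldpdvz" (len 7), cursors c1@0 c2@2 c3@4, authorship 1.2.3..
After op 3 (insert('h')): buffer="hdlhdphdvz" (len 10), cursors c1@1 c2@4 c3@7, authorship 11.22.33..
After op 4 (add_cursor(1)): buffer="hdlhdphdvz" (len 10), cursors c1@1 c4@1 c2@4 c3@7, authorship 11.22.33..

Answer: 1 4 7 1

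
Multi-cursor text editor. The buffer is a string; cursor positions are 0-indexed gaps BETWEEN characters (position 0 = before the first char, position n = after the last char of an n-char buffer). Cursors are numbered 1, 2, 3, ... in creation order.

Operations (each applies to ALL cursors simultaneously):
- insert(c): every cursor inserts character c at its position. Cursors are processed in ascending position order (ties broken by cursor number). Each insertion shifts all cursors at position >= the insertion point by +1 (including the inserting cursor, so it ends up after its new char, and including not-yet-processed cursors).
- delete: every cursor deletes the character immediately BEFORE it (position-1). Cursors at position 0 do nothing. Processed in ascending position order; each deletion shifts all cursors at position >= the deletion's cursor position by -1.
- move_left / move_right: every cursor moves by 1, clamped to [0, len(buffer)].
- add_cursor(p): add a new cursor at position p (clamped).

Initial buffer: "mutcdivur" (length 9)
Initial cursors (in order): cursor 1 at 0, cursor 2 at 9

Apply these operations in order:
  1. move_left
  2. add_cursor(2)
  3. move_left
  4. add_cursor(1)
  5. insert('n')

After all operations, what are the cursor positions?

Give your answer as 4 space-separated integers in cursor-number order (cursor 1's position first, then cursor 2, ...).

Answer: 1 11 4 4

Derivation:
After op 1 (move_left): buffer="mutcdivur" (len 9), cursors c1@0 c2@8, authorship .........
After op 2 (add_cursor(2)): buffer="mutcdivur" (len 9), cursors c1@0 c3@2 c2@8, authorship .........
After op 3 (move_left): buffer="mutcdivur" (len 9), cursors c1@0 c3@1 c2@7, authorship .........
After op 4 (add_cursor(1)): buffer="mutcdivur" (len 9), cursors c1@0 c3@1 c4@1 c2@7, authorship .........
After op 5 (insert('n')): buffer="nmnnutcdivnur" (len 13), cursors c1@1 c3@4 c4@4 c2@11, authorship 1.34......2..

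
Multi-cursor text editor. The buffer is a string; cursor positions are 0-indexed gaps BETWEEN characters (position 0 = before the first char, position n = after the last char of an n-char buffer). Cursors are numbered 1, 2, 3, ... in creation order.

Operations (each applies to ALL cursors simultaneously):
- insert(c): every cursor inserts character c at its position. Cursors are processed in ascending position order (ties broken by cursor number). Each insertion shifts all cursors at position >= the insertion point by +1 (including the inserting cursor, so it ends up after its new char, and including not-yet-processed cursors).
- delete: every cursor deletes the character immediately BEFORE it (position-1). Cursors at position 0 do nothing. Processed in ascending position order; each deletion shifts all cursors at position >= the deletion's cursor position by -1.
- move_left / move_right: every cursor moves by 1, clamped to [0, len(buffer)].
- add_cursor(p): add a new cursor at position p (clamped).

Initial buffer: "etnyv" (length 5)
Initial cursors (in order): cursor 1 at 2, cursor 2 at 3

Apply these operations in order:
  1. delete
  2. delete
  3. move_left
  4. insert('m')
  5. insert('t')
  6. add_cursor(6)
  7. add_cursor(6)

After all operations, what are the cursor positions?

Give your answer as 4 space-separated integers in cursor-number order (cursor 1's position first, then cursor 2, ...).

After op 1 (delete): buffer="eyv" (len 3), cursors c1@1 c2@1, authorship ...
After op 2 (delete): buffer="yv" (len 2), cursors c1@0 c2@0, authorship ..
After op 3 (move_left): buffer="yv" (len 2), cursors c1@0 c2@0, authorship ..
After op 4 (insert('m')): buffer="mmyv" (len 4), cursors c1@2 c2@2, authorship 12..
After op 5 (insert('t')): buffer="mmttyv" (len 6), cursors c1@4 c2@4, authorship 1212..
After op 6 (add_cursor(6)): buffer="mmttyv" (len 6), cursors c1@4 c2@4 c3@6, authorship 1212..
After op 7 (add_cursor(6)): buffer="mmttyv" (len 6), cursors c1@4 c2@4 c3@6 c4@6, authorship 1212..

Answer: 4 4 6 6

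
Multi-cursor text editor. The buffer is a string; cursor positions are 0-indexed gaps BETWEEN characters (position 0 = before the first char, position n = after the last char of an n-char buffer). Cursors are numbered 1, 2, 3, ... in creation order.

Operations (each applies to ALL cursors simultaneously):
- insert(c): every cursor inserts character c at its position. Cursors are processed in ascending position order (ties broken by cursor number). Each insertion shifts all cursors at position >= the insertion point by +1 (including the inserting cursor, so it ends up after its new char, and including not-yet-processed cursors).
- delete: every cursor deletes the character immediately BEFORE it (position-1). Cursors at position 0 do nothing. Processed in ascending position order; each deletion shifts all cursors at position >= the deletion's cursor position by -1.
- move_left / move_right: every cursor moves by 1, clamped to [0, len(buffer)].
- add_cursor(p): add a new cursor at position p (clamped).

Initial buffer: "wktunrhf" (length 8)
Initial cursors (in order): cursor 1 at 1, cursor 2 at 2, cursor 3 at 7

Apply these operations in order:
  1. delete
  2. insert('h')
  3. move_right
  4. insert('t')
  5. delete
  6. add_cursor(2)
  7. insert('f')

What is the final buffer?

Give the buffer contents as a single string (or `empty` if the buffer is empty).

After op 1 (delete): buffer="tunrf" (len 5), cursors c1@0 c2@0 c3@4, authorship .....
After op 2 (insert('h')): buffer="hhtunrhf" (len 8), cursors c1@2 c2@2 c3@7, authorship 12....3.
After op 3 (move_right): buffer="hhtunrhf" (len 8), cursors c1@3 c2@3 c3@8, authorship 12....3.
After op 4 (insert('t')): buffer="hhtttunrhft" (len 11), cursors c1@5 c2@5 c3@11, authorship 12.12...3.3
After op 5 (delete): buffer="hhtunrhf" (len 8), cursors c1@3 c2@3 c3@8, authorship 12....3.
After op 6 (add_cursor(2)): buffer="hhtunrhf" (len 8), cursors c4@2 c1@3 c2@3 c3@8, authorship 12....3.
After op 7 (insert('f')): buffer="hhftffunrhff" (len 12), cursors c4@3 c1@6 c2@6 c3@12, authorship 124.12...3.3

Answer: hhftffunrhff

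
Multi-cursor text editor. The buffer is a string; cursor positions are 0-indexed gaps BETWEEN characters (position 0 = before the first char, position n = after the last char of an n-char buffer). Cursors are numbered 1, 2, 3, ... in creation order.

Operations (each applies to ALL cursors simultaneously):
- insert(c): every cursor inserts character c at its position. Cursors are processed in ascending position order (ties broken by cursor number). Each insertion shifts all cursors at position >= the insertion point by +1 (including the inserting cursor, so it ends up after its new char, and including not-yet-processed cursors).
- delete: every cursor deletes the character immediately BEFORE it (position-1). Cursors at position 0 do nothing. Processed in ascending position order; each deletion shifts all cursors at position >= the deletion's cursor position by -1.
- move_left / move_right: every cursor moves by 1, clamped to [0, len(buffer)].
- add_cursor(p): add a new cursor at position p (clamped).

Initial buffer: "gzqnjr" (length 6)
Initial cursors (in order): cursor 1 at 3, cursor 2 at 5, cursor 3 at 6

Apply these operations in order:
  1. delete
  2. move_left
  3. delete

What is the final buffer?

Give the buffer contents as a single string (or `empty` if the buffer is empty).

After op 1 (delete): buffer="gzn" (len 3), cursors c1@2 c2@3 c3@3, authorship ...
After op 2 (move_left): buffer="gzn" (len 3), cursors c1@1 c2@2 c3@2, authorship ...
After op 3 (delete): buffer="n" (len 1), cursors c1@0 c2@0 c3@0, authorship .

Answer: n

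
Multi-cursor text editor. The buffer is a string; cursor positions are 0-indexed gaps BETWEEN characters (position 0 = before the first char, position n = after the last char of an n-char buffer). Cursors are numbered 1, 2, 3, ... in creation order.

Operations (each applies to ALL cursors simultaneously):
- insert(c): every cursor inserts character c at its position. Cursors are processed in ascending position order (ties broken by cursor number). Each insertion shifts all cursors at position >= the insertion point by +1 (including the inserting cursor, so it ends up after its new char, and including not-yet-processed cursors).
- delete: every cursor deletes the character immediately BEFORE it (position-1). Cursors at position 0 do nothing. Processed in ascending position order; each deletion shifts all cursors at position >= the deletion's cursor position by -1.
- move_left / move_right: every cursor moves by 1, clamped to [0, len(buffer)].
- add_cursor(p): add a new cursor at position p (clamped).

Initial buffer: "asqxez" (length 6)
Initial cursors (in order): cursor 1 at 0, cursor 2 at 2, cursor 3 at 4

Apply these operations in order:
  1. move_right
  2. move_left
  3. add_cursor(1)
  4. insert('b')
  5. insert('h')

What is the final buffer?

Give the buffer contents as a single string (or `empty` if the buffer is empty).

Answer: bhabhsbhqxbhez

Derivation:
After op 1 (move_right): buffer="asqxez" (len 6), cursors c1@1 c2@3 c3@5, authorship ......
After op 2 (move_left): buffer="asqxez" (len 6), cursors c1@0 c2@2 c3@4, authorship ......
After op 3 (add_cursor(1)): buffer="asqxez" (len 6), cursors c1@0 c4@1 c2@2 c3@4, authorship ......
After op 4 (insert('b')): buffer="babsbqxbez" (len 10), cursors c1@1 c4@3 c2@5 c3@8, authorship 1.4.2..3..
After op 5 (insert('h')): buffer="bhabhsbhqxbhez" (len 14), cursors c1@2 c4@5 c2@8 c3@12, authorship 11.44.22..33..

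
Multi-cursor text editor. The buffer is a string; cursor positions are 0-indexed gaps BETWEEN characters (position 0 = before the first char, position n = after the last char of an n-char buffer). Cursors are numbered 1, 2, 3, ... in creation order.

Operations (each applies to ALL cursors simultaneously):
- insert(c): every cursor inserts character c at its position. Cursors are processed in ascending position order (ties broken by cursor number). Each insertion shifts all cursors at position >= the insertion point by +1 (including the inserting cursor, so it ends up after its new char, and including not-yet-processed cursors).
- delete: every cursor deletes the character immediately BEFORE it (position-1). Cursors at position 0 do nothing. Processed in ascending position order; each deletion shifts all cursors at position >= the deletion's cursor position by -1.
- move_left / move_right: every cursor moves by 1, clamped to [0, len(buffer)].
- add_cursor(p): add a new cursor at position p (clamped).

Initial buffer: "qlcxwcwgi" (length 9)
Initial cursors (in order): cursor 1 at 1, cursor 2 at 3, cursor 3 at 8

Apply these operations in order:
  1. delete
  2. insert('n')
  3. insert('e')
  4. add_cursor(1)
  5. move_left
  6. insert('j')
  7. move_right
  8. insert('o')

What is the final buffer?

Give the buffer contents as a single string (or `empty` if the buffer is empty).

Answer: jnojeolnjeoxwcwnjeoi

Derivation:
After op 1 (delete): buffer="lxwcwi" (len 6), cursors c1@0 c2@1 c3@5, authorship ......
After op 2 (insert('n')): buffer="nlnxwcwni" (len 9), cursors c1@1 c2@3 c3@8, authorship 1.2....3.
After op 3 (insert('e')): buffer="nelnexwcwnei" (len 12), cursors c1@2 c2@5 c3@11, authorship 11.22....33.
After op 4 (add_cursor(1)): buffer="nelnexwcwnei" (len 12), cursors c4@1 c1@2 c2@5 c3@11, authorship 11.22....33.
After op 5 (move_left): buffer="nelnexwcwnei" (len 12), cursors c4@0 c1@1 c2@4 c3@10, authorship 11.22....33.
After op 6 (insert('j')): buffer="jnjelnjexwcwnjei" (len 16), cursors c4@1 c1@3 c2@7 c3@14, authorship 4111.222....333.
After op 7 (move_right): buffer="jnjelnjexwcwnjei" (len 16), cursors c4@2 c1@4 c2@8 c3@15, authorship 4111.222....333.
After op 8 (insert('o')): buffer="jnojeolnjeoxwcwnjeoi" (len 20), cursors c4@3 c1@6 c2@11 c3@19, authorship 414111.2222....3333.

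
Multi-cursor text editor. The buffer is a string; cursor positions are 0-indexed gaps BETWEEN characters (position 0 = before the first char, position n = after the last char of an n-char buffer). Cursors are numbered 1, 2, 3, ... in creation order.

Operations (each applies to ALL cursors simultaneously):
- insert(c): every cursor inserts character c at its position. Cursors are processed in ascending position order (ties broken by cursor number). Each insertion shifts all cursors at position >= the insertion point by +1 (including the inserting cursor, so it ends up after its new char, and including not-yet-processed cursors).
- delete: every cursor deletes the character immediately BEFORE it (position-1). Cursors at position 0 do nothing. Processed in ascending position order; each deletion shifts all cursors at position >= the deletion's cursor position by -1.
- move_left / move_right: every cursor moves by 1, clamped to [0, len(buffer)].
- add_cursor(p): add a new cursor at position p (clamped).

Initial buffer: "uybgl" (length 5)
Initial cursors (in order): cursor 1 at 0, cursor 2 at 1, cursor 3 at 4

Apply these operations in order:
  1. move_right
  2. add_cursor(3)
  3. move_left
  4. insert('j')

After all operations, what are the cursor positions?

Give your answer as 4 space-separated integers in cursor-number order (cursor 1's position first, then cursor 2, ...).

Answer: 1 3 8 5

Derivation:
After op 1 (move_right): buffer="uybgl" (len 5), cursors c1@1 c2@2 c3@5, authorship .....
After op 2 (add_cursor(3)): buffer="uybgl" (len 5), cursors c1@1 c2@2 c4@3 c3@5, authorship .....
After op 3 (move_left): buffer="uybgl" (len 5), cursors c1@0 c2@1 c4@2 c3@4, authorship .....
After op 4 (insert('j')): buffer="jujyjbgjl" (len 9), cursors c1@1 c2@3 c4@5 c3@8, authorship 1.2.4..3.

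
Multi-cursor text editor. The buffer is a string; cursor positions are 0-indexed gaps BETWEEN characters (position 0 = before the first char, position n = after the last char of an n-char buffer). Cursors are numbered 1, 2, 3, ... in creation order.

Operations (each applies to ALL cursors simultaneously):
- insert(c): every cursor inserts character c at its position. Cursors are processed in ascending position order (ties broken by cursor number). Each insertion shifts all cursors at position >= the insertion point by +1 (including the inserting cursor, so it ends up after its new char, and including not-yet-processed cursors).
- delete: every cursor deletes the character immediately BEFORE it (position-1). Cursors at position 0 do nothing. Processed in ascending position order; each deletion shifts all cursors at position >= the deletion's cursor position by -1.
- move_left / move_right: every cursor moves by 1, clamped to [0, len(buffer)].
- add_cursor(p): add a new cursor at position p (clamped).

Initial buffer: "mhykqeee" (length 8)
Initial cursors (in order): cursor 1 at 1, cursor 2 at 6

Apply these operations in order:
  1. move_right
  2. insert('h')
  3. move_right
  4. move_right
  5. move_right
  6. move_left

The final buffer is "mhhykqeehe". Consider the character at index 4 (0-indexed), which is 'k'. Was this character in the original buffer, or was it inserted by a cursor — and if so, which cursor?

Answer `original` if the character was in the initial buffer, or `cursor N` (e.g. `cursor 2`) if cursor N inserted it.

After op 1 (move_right): buffer="mhykqeee" (len 8), cursors c1@2 c2@7, authorship ........
After op 2 (insert('h')): buffer="mhhykqeehe" (len 10), cursors c1@3 c2@9, authorship ..1.....2.
After op 3 (move_right): buffer="mhhykqeehe" (len 10), cursors c1@4 c2@10, authorship ..1.....2.
After op 4 (move_right): buffer="mhhykqeehe" (len 10), cursors c1@5 c2@10, authorship ..1.....2.
After op 5 (move_right): buffer="mhhykqeehe" (len 10), cursors c1@6 c2@10, authorship ..1.....2.
After op 6 (move_left): buffer="mhhykqeehe" (len 10), cursors c1@5 c2@9, authorship ..1.....2.
Authorship (.=original, N=cursor N): . . 1 . . . . . 2 .
Index 4: author = original

Answer: original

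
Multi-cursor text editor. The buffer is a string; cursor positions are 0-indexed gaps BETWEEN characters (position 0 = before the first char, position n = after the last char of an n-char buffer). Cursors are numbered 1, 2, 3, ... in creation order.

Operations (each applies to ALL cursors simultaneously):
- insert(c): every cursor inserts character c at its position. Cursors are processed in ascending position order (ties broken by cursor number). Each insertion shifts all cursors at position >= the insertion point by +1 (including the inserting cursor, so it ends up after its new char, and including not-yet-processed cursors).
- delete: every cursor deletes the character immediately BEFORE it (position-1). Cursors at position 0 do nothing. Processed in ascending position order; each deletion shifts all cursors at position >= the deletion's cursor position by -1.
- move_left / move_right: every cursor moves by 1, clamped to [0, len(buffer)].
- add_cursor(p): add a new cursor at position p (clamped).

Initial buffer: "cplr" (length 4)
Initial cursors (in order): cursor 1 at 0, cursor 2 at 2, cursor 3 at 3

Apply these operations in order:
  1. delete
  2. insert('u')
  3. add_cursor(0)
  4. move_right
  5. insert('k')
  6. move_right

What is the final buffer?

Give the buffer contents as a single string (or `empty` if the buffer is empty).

Answer: ukckuurkk

Derivation:
After op 1 (delete): buffer="cr" (len 2), cursors c1@0 c2@1 c3@1, authorship ..
After op 2 (insert('u')): buffer="ucuur" (len 5), cursors c1@1 c2@4 c3@4, authorship 1.23.
After op 3 (add_cursor(0)): buffer="ucuur" (len 5), cursors c4@0 c1@1 c2@4 c3@4, authorship 1.23.
After op 4 (move_right): buffer="ucuur" (len 5), cursors c4@1 c1@2 c2@5 c3@5, authorship 1.23.
After op 5 (insert('k')): buffer="ukckuurkk" (len 9), cursors c4@2 c1@4 c2@9 c3@9, authorship 14.123.23
After op 6 (move_right): buffer="ukckuurkk" (len 9), cursors c4@3 c1@5 c2@9 c3@9, authorship 14.123.23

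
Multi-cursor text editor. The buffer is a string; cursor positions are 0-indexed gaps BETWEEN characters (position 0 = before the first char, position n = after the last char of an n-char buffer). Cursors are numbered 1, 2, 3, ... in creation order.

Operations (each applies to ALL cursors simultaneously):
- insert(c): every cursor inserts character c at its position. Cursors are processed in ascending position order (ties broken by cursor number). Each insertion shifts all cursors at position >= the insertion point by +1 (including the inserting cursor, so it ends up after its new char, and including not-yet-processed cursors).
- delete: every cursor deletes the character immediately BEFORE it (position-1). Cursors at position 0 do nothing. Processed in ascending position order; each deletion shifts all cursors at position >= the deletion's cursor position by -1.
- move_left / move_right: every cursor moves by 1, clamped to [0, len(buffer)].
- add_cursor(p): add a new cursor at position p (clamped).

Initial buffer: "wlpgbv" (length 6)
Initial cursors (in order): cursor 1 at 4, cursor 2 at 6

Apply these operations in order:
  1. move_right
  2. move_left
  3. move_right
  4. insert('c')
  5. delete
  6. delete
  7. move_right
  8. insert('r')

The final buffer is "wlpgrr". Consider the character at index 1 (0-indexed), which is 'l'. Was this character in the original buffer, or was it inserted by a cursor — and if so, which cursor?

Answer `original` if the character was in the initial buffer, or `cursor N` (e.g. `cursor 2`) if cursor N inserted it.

Answer: original

Derivation:
After op 1 (move_right): buffer="wlpgbv" (len 6), cursors c1@5 c2@6, authorship ......
After op 2 (move_left): buffer="wlpgbv" (len 6), cursors c1@4 c2@5, authorship ......
After op 3 (move_right): buffer="wlpgbv" (len 6), cursors c1@5 c2@6, authorship ......
After op 4 (insert('c')): buffer="wlpgbcvc" (len 8), cursors c1@6 c2@8, authorship .....1.2
After op 5 (delete): buffer="wlpgbv" (len 6), cursors c1@5 c2@6, authorship ......
After op 6 (delete): buffer="wlpg" (len 4), cursors c1@4 c2@4, authorship ....
After op 7 (move_right): buffer="wlpg" (len 4), cursors c1@4 c2@4, authorship ....
After op 8 (insert('r')): buffer="wlpgrr" (len 6), cursors c1@6 c2@6, authorship ....12
Authorship (.=original, N=cursor N): . . . . 1 2
Index 1: author = original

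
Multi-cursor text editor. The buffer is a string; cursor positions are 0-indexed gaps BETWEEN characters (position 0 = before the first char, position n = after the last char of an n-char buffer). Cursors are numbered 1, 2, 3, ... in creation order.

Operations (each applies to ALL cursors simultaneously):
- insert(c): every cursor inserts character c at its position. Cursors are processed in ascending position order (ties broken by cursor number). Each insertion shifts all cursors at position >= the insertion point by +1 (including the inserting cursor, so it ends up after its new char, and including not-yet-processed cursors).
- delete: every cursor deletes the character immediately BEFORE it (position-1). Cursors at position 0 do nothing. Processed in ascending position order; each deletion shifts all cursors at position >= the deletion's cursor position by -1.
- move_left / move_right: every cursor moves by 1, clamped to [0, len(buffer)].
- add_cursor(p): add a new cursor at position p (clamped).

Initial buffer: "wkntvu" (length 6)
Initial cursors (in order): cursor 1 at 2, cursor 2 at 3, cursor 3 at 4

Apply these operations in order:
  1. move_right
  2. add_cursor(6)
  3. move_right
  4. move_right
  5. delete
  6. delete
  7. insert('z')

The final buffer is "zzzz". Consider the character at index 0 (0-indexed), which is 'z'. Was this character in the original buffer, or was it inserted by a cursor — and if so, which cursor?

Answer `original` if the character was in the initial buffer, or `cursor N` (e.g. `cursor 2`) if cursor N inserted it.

Answer: cursor 1

Derivation:
After op 1 (move_right): buffer="wkntvu" (len 6), cursors c1@3 c2@4 c3@5, authorship ......
After op 2 (add_cursor(6)): buffer="wkntvu" (len 6), cursors c1@3 c2@4 c3@5 c4@6, authorship ......
After op 3 (move_right): buffer="wkntvu" (len 6), cursors c1@4 c2@5 c3@6 c4@6, authorship ......
After op 4 (move_right): buffer="wkntvu" (len 6), cursors c1@5 c2@6 c3@6 c4@6, authorship ......
After op 5 (delete): buffer="wk" (len 2), cursors c1@2 c2@2 c3@2 c4@2, authorship ..
After op 6 (delete): buffer="" (len 0), cursors c1@0 c2@0 c3@0 c4@0, authorship 
After op 7 (insert('z')): buffer="zzzz" (len 4), cursors c1@4 c2@4 c3@4 c4@4, authorship 1234
Authorship (.=original, N=cursor N): 1 2 3 4
Index 0: author = 1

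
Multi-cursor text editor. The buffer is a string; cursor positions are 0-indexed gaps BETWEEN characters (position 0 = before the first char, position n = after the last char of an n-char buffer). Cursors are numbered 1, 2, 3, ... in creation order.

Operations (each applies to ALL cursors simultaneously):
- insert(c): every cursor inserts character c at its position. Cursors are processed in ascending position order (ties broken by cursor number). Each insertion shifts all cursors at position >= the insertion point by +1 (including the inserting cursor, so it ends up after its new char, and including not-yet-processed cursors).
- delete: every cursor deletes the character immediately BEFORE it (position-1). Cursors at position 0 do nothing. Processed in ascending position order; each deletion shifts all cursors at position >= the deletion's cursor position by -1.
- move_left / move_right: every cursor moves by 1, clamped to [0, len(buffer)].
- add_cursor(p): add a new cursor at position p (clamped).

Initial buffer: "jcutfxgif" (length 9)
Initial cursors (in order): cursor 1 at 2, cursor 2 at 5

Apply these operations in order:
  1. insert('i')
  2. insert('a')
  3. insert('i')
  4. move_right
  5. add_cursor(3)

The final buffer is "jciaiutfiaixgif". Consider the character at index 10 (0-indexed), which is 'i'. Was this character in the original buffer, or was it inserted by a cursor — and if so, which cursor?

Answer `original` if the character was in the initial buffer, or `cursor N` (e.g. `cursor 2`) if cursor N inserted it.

Answer: cursor 2

Derivation:
After op 1 (insert('i')): buffer="jciutfixgif" (len 11), cursors c1@3 c2@7, authorship ..1...2....
After op 2 (insert('a')): buffer="jciautfiaxgif" (len 13), cursors c1@4 c2@9, authorship ..11...22....
After op 3 (insert('i')): buffer="jciaiutfiaixgif" (len 15), cursors c1@5 c2@11, authorship ..111...222....
After op 4 (move_right): buffer="jciaiutfiaixgif" (len 15), cursors c1@6 c2@12, authorship ..111...222....
After op 5 (add_cursor(3)): buffer="jciaiutfiaixgif" (len 15), cursors c3@3 c1@6 c2@12, authorship ..111...222....
Authorship (.=original, N=cursor N): . . 1 1 1 . . . 2 2 2 . . . .
Index 10: author = 2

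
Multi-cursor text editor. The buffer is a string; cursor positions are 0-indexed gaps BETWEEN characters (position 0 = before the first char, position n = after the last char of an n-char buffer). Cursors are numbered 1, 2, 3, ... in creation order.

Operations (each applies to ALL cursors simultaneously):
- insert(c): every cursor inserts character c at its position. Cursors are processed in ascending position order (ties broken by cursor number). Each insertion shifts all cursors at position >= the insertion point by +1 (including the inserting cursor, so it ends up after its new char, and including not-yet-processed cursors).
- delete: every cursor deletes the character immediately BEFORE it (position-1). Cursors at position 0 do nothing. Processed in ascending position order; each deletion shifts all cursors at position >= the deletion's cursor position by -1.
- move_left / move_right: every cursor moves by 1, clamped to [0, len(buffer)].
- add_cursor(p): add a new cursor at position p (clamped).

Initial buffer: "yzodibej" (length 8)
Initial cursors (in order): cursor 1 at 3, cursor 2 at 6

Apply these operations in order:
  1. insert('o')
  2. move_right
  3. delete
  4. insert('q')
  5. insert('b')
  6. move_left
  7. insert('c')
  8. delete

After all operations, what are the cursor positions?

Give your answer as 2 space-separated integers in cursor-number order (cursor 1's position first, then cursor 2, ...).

Answer: 5 10

Derivation:
After op 1 (insert('o')): buffer="yzoodiboej" (len 10), cursors c1@4 c2@8, authorship ...1...2..
After op 2 (move_right): buffer="yzoodiboej" (len 10), cursors c1@5 c2@9, authorship ...1...2..
After op 3 (delete): buffer="yzooiboj" (len 8), cursors c1@4 c2@7, authorship ...1..2.
After op 4 (insert('q')): buffer="yzooqiboqj" (len 10), cursors c1@5 c2@9, authorship ...11..22.
After op 5 (insert('b')): buffer="yzooqbiboqbj" (len 12), cursors c1@6 c2@11, authorship ...111..222.
After op 6 (move_left): buffer="yzooqbiboqbj" (len 12), cursors c1@5 c2@10, authorship ...111..222.
After op 7 (insert('c')): buffer="yzooqcbiboqcbj" (len 14), cursors c1@6 c2@12, authorship ...1111..2222.
After op 8 (delete): buffer="yzooqbiboqbj" (len 12), cursors c1@5 c2@10, authorship ...111..222.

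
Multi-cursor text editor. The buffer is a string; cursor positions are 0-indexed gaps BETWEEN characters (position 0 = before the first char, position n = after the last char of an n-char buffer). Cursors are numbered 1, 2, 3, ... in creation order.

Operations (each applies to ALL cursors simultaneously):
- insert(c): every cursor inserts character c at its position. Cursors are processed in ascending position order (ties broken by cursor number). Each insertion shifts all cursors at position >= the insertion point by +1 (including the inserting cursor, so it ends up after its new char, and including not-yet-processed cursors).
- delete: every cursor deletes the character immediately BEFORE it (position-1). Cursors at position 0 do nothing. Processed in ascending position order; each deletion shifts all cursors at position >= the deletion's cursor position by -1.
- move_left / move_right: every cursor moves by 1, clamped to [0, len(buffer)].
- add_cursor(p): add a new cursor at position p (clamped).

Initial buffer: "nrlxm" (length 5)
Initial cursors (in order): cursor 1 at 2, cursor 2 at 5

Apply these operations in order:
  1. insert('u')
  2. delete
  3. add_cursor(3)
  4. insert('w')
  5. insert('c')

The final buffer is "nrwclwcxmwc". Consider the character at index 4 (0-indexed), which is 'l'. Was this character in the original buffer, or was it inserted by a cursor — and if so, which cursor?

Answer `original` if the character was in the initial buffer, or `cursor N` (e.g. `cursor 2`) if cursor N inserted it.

Answer: original

Derivation:
After op 1 (insert('u')): buffer="nrulxmu" (len 7), cursors c1@3 c2@7, authorship ..1...2
After op 2 (delete): buffer="nrlxm" (len 5), cursors c1@2 c2@5, authorship .....
After op 3 (add_cursor(3)): buffer="nrlxm" (len 5), cursors c1@2 c3@3 c2@5, authorship .....
After op 4 (insert('w')): buffer="nrwlwxmw" (len 8), cursors c1@3 c3@5 c2@8, authorship ..1.3..2
After op 5 (insert('c')): buffer="nrwclwcxmwc" (len 11), cursors c1@4 c3@7 c2@11, authorship ..11.33..22
Authorship (.=original, N=cursor N): . . 1 1 . 3 3 . . 2 2
Index 4: author = original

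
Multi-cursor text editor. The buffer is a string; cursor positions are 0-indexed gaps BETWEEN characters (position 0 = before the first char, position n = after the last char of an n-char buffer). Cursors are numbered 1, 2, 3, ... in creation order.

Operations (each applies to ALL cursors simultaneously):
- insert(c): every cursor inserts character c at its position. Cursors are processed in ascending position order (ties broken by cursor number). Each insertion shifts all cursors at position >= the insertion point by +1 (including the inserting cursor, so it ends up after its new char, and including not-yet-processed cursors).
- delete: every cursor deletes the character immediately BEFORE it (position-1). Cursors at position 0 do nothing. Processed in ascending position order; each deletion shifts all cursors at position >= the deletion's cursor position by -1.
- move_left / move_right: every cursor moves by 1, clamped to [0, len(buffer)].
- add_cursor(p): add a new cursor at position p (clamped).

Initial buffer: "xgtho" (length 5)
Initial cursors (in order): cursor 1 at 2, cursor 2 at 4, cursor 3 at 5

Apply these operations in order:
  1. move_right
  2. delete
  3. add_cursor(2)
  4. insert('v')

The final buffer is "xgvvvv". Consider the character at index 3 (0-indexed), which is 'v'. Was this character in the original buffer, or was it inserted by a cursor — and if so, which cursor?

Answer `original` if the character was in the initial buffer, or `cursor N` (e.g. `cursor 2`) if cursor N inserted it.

Answer: cursor 2

Derivation:
After op 1 (move_right): buffer="xgtho" (len 5), cursors c1@3 c2@5 c3@5, authorship .....
After op 2 (delete): buffer="xg" (len 2), cursors c1@2 c2@2 c3@2, authorship ..
After op 3 (add_cursor(2)): buffer="xg" (len 2), cursors c1@2 c2@2 c3@2 c4@2, authorship ..
After op 4 (insert('v')): buffer="xgvvvv" (len 6), cursors c1@6 c2@6 c3@6 c4@6, authorship ..1234
Authorship (.=original, N=cursor N): . . 1 2 3 4
Index 3: author = 2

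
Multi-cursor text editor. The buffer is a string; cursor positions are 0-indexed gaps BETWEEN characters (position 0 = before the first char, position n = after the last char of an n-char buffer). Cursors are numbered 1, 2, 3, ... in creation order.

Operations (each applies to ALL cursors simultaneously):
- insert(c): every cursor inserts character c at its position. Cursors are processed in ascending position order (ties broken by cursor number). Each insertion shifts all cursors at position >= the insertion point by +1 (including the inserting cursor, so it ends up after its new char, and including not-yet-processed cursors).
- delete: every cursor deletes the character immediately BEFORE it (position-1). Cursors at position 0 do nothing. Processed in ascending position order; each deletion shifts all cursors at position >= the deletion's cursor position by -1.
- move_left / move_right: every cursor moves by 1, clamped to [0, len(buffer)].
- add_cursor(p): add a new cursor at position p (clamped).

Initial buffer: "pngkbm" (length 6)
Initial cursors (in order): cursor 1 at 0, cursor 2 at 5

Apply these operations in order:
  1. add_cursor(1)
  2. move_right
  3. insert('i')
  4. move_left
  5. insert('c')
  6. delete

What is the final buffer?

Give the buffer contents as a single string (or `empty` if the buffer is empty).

After op 1 (add_cursor(1)): buffer="pngkbm" (len 6), cursors c1@0 c3@1 c2@5, authorship ......
After op 2 (move_right): buffer="pngkbm" (len 6), cursors c1@1 c3@2 c2@6, authorship ......
After op 3 (insert('i')): buffer="pinigkbmi" (len 9), cursors c1@2 c3@4 c2@9, authorship .1.3....2
After op 4 (move_left): buffer="pinigkbmi" (len 9), cursors c1@1 c3@3 c2@8, authorship .1.3....2
After op 5 (insert('c')): buffer="pcincigkbmci" (len 12), cursors c1@2 c3@5 c2@11, authorship .11.33....22
After op 6 (delete): buffer="pinigkbmi" (len 9), cursors c1@1 c3@3 c2@8, authorship .1.3....2

Answer: pinigkbmi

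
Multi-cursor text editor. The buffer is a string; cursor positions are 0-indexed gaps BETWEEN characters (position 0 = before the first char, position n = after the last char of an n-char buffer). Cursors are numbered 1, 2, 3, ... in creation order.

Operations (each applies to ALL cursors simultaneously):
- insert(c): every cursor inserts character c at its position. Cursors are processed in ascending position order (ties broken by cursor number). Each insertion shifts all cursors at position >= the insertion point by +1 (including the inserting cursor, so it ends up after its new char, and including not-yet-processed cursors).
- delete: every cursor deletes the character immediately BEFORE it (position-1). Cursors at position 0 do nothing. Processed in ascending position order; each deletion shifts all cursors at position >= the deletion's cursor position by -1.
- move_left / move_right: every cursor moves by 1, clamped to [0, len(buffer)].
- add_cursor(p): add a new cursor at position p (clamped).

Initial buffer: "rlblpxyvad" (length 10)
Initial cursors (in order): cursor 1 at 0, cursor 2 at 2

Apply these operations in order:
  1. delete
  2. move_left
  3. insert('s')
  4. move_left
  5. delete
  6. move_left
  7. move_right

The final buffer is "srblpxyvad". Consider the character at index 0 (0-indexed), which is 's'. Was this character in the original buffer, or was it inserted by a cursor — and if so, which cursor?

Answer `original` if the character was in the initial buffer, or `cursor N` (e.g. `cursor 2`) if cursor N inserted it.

Answer: cursor 2

Derivation:
After op 1 (delete): buffer="rblpxyvad" (len 9), cursors c1@0 c2@1, authorship .........
After op 2 (move_left): buffer="rblpxyvad" (len 9), cursors c1@0 c2@0, authorship .........
After op 3 (insert('s')): buffer="ssrblpxyvad" (len 11), cursors c1@2 c2@2, authorship 12.........
After op 4 (move_left): buffer="ssrblpxyvad" (len 11), cursors c1@1 c2@1, authorship 12.........
After op 5 (delete): buffer="srblpxyvad" (len 10), cursors c1@0 c2@0, authorship 2.........
After op 6 (move_left): buffer="srblpxyvad" (len 10), cursors c1@0 c2@0, authorship 2.........
After op 7 (move_right): buffer="srblpxyvad" (len 10), cursors c1@1 c2@1, authorship 2.........
Authorship (.=original, N=cursor N): 2 . . . . . . . . .
Index 0: author = 2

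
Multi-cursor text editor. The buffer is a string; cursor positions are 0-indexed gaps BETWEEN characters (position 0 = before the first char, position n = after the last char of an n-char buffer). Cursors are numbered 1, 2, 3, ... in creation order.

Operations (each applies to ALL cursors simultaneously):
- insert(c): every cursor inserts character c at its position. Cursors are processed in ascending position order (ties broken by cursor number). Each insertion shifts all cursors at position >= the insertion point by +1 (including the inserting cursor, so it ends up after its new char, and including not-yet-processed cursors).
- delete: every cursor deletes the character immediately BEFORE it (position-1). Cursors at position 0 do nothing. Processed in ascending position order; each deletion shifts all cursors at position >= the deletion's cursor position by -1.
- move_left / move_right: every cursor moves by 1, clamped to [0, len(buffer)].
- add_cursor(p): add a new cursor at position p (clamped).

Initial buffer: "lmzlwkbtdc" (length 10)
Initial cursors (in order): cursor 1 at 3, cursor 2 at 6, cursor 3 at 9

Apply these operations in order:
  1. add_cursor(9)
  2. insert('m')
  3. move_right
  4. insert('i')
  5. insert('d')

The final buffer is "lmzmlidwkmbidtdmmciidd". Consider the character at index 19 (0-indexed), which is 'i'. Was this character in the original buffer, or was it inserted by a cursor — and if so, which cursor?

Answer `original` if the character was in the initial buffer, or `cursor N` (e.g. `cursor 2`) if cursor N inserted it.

Answer: cursor 4

Derivation:
After op 1 (add_cursor(9)): buffer="lmzlwkbtdc" (len 10), cursors c1@3 c2@6 c3@9 c4@9, authorship ..........
After op 2 (insert('m')): buffer="lmzmlwkmbtdmmc" (len 14), cursors c1@4 c2@8 c3@13 c4@13, authorship ...1...2...34.
After op 3 (move_right): buffer="lmzmlwkmbtdmmc" (len 14), cursors c1@5 c2@9 c3@14 c4@14, authorship ...1...2...34.
After op 4 (insert('i')): buffer="lmzmliwkmbitdmmcii" (len 18), cursors c1@6 c2@11 c3@18 c4@18, authorship ...1.1..2.2..34.34
After op 5 (insert('d')): buffer="lmzmlidwkmbidtdmmciidd" (len 22), cursors c1@7 c2@13 c3@22 c4@22, authorship ...1.11..2.22..34.3434
Authorship (.=original, N=cursor N): . . . 1 . 1 1 . . 2 . 2 2 . . 3 4 . 3 4 3 4
Index 19: author = 4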